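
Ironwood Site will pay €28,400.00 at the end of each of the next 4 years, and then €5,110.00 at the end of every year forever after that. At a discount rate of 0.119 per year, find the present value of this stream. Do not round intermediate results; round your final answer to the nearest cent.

€113830.29

PV of 4-year annuity: €28,400.00 × [1 − (1+0.119)^−4] / 0.119 = 86442.71212
Perpetuity value at year 4: €5,110.00 / 0.119 = 42941.17647
PV of perpetuity: 42941.17647 / (1+0.119)^4 = 27387.57580
Total PV = 86442.71212 + 27387.57580 = 113830.28792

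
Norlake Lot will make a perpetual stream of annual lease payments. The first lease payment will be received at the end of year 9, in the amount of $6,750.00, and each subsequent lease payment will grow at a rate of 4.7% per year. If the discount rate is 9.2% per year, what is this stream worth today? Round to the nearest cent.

Value at end of year 8: C₁ / (r − g) = $6,750.00 / (0.092 − 0.047) = $150,000.0000
Discount to today: PV = $150,000.0000 / (1 + 0.092)^8 = $150,000.0000 / 2.022000 = $74,183.98

$74183.98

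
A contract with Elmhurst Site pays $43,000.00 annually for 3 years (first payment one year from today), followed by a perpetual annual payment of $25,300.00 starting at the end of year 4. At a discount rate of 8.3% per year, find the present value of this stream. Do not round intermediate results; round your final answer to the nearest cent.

$350188.10

PV of 3-year annuity: $43,000.00 × [1 − (1+0.083)^−3] / 0.083 = 110218.03808
Perpetuity value at year 3: $25,300.00 / 0.083 = 304819.27711
PV of perpetuity: 304819.27711 / (1+0.083)^3 = 239970.05935
Total PV = 110218.03808 + 239970.05935 = 350188.09744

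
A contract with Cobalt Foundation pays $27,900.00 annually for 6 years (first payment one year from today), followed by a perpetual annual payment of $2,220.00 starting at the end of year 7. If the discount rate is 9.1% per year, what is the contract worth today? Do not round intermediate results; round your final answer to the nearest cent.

PV of 6-year annuity: $27,900.00 × [1 − (1+0.091)^−6] / 0.091 = 124784.85480
Perpetuity value at year 6: $2,220.00 / 0.091 = 24395.60440
PV of perpetuity: 24395.60440 / (1+0.091)^6 = 14466.48692
Total PV = 124784.85480 + 14466.48692 = 139251.34172

$139251.34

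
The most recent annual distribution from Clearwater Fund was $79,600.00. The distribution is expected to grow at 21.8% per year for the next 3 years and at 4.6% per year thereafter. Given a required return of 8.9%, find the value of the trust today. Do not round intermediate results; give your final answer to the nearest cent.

D_1 = 96952.80000
D_2 = 118088.51040
D_3 = 143831.80567
Terminal value at year 3: TV = D_3×(1+g_2)/(r−g_2) = 150448.06873/0.043 = 3498792.29600
P_0 = D_1/(1+r)^1 + D_2/(1+r)^2 + D_3/(1+r)^3 + TV/(1+r)^3
    = 89029.20110 + 99575.35991 + 111370.78822 + 2709159.17389 = 3009134.52312

$3009134.52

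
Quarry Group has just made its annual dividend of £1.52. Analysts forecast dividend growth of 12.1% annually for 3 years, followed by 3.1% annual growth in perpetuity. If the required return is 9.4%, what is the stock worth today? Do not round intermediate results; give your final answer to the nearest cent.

£31.55

D_1 = 1.70392
D_2 = 1.91009
D_3 = 2.14122
Terminal value at year 3: TV = D_3×(1+g_2)/(r−g_2) = 2.20759/0.063 = 35.04117
P_0 = D_1/(1+r)^1 + D_2/(1+r)^2 + D_3/(1+r)^3 + TV/(1+r)^3
    = 1.55751 + 1.59595 + 1.63534 + 26.76249 = 31.55130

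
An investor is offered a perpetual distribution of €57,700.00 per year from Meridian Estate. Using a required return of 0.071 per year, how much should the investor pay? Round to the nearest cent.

€812676.06

Level perpetuity: PV = C / r = €57,700.00 / 0.071 = €812,676.06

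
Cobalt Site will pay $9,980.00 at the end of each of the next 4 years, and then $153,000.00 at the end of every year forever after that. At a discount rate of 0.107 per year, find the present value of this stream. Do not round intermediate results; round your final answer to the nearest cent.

$983337.64

PV of 4-year annuity: $9,980.00 × [1 − (1+0.107)^−4] / 0.107 = 31161.77873
Perpetuity value at year 4: $153,000.00 / 0.107 = 1429906.54206
PV of perpetuity: 1429906.54206 / (1+0.107)^4 = 952175.86608
Total PV = 31161.77873 + 952175.86608 = 983337.64481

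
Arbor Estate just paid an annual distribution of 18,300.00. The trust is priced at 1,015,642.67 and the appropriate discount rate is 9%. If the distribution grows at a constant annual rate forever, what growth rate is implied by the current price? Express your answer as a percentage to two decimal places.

P = D₀(1+g)/(r−g) ⇒ P(r−g) = D₀(1+g) ⇒ g(P+D₀) = P·r − D₀
g = (P·r − D₀)/(P + D₀) = (1,015,642.67×0.09 − 18,300.00) / (1,015,642.67 + 18,300.00) = 0.070708

7.07%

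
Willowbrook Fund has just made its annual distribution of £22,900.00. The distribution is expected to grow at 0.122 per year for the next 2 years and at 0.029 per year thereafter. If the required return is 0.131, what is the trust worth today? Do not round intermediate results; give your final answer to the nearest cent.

D_1 = 25693.80000
D_2 = 28828.44360
Terminal value at year 2: TV = D_2×(1+g_2)/(r−g_2) = 29664.46846/0.102 = 290828.12220
P_0 = D_1/(1+r)^1 + D_2/(1+r)^2 + TV/(1+r)^2
    = 22717.77188 + 22536.99386 + 227358.49686 = 272613.26260

£272613.26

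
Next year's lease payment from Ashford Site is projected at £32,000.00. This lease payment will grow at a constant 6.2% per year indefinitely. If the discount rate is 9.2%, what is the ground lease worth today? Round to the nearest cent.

Growing perpetuity: P = D₁ / (r − g) = £32,000.0000 / (0.092 − 0.062) = £1,066,666.67

£1066666.67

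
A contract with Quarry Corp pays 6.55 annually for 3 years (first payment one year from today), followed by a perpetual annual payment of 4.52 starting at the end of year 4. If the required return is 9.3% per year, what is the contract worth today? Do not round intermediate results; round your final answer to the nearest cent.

53.71

PV of 3-year annuity: 6.55 × [1 − (1+0.093)^−3] / 0.093 = 16.49173
Perpetuity value at year 3: 4.52 / 0.093 = 48.60215
PV of perpetuity: 48.60215 / (1+0.093)^3 = 37.22160
Total PV = 16.49173 + 37.22160 = 53.71333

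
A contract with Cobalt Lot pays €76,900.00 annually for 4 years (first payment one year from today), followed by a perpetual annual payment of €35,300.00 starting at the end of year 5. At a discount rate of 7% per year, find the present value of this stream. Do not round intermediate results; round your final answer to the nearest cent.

PV of 4-year annuity: €76,900.00 × [1 − (1+0.07)^−4] / 0.07 = 260476.54562
Perpetuity value at year 4: €35,300.00 / 0.07 = 504285.71429
PV of perpetuity: 504285.71429 / (1+0.07)^4 = 384717.15693
Total PV = 260476.54562 + 384717.15693 = 645193.70255

€645193.70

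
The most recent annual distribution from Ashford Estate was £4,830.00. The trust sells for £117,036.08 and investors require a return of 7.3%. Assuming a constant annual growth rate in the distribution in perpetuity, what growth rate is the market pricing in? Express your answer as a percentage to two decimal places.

3.05%

P = D₀(1+g)/(r−g) ⇒ P(r−g) = D₀(1+g) ⇒ g(P+D₀) = P·r − D₀
g = (P·r − D₀)/(P + D₀) = (£117,036.08×0.073 − £4,830.00) / (£117,036.08 + £4,830.00) = 0.030473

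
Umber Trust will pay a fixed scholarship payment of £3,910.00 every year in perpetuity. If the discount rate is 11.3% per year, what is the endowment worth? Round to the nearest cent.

Level perpetuity: PV = C / r = £3,910.00 / 0.113 = £34,601.77

£34601.77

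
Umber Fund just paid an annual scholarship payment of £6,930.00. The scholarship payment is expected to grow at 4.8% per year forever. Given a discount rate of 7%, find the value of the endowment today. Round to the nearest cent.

D₁ = D₀ × (1 + g) = £6,930.00 × 1.048 = £7,262.6400
Growing perpetuity: P = D₁ / (r − g) = £7,262.6400 / (0.07 − 0.048) = £330,120.00

£330120.00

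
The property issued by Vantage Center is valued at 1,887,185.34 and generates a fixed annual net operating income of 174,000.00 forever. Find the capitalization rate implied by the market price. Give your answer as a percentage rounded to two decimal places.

P = C/r ⇒ r = C/P = 174,000.00/1,887,185.34 = 0.092201

9.22%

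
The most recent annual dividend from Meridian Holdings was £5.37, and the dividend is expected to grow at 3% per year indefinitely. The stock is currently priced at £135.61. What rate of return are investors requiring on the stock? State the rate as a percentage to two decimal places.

7.08%

D₁ = £5.37 × 1.03 = £5.5311
P = D₁/(r − g) ⇒ r = D₁/P + g = £5.5311/£135.61 + 0.03 = 0.040787 + 0.03 = 0.070787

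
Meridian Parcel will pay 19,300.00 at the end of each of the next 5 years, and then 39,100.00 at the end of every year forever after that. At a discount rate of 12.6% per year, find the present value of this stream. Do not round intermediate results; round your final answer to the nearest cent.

PV of 5-year annuity: 19,300.00 × [1 − (1+0.126)^−5] / 0.126 = 68550.35734
Perpetuity value at year 5: 39,100.00 / 0.126 = 310317.46032
PV of perpetuity: 310317.46032 / (1+0.126)^5 = 171440.82965
Total PV = 68550.35734 + 171440.82965 = 239991.18699

239991.19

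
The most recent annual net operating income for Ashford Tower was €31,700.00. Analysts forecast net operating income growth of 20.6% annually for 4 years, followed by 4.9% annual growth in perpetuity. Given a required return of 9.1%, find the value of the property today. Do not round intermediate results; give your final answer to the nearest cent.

€1346084.42

D_1 = 38230.20000
D_2 = 46105.62120
D_3 = 55603.37917
D_4 = 67057.67528
Terminal value at year 4: TV = D_4×(1+g_2)/(r−g_2) = 70343.50136/0.042 = 1674845.27057
P_0 = D_1/(1+r)^1 + D_2/(1+r)^2 + D_3/(1+r)^3 + D_4/(1+r)^4 + TV/(1+r)^4
    = 35041.42988 + 38735.07281 + 42818.05482 + 47331.41532 + 1182158.44454 = 1346084.41737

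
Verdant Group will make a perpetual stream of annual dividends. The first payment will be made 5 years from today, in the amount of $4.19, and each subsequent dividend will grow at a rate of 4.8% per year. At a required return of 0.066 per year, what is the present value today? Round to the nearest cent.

$180.27

Value at end of year 4: C₁ / (r − g) = $4.19 / (0.066 − 0.048) = $232.7778
Discount to today: PV = $232.7778 / (1 + 0.066)^4 = $232.7778 / 1.291305 = $180.27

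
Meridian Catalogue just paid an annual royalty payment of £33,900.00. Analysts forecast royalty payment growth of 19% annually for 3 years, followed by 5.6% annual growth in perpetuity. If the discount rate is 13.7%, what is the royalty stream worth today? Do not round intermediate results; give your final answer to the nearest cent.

£618164.39

D_1 = 40341.00000
D_2 = 48005.79000
D_3 = 57126.89010
Terminal value at year 3: TV = D_3×(1+g_2)/(r−g_2) = 60325.99595/0.081 = 744765.38204
P_0 = D_1/(1+r)^1 + D_2/(1+r)^2 + D_3/(1+r)^3 + TV/(1+r)^3
    = 35480.21108 + 37134.08196 + 38865.04620 + 506685.04678 = 618164.38602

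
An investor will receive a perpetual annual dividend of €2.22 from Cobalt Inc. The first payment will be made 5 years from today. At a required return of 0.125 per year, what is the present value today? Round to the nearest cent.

Value at end of year 4: C / r = €2.22 / 0.125 = €17.7600
Discount to today: PV = €17.7600 / (1 + 0.125)^4 = €17.7600 / 1.601807 = €11.09

€11.09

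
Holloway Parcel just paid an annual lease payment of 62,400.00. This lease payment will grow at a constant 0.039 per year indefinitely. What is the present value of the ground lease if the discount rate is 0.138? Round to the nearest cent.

D₁ = D₀ × (1 + g) = 62,400.00 × 1.039 = 64,833.6000
Growing perpetuity: P = D₁ / (r − g) = 64,833.6000 / (0.138 − 0.039) = 654,884.85

654884.85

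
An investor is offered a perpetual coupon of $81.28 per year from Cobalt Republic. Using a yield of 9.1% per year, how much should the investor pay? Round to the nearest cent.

Level perpetuity: PV = C / r = $81.28 / 0.091 = $893.19

$893.19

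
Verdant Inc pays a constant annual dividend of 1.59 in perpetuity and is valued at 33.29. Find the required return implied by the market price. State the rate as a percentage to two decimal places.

P = C/r ⇒ r = C/P = 1.59/33.29 = 0.047762

4.78%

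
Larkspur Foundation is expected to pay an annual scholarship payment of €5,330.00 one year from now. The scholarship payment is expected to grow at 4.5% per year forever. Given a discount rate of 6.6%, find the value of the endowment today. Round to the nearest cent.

€253809.52

Growing perpetuity: P = D₁ / (r − g) = €5,330.0000 / (0.066 − 0.045) = €253,809.52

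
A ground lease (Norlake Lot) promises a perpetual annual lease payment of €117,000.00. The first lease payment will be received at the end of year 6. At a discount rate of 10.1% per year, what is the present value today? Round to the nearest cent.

Value at end of year 5: C / r = €117,000.00 / 0.101 = €1,158,415.8416
Discount to today: PV = €1,158,415.8416 / (1 + 0.101)^5 = €1,158,415.8416 / 1.617844 = €716,024.52

€716024.52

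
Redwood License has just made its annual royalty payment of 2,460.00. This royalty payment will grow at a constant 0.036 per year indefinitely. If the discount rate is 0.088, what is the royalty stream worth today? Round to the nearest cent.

D₁ = D₀ × (1 + g) = 2,460.00 × 1.036 = 2,548.5600
Growing perpetuity: P = D₁ / (r − g) = 2,548.5600 / (0.088 − 0.036) = 49,010.77

49010.77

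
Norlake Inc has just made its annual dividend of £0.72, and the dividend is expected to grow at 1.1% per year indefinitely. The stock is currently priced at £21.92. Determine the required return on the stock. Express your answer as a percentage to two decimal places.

4.42%

D₁ = £0.72 × 1.011 = £0.7279
P = D₁/(r − g) ⇒ r = D₁/P + g = £0.7279/£21.92 + 0.011 = 0.033208 + 0.011 = 0.044208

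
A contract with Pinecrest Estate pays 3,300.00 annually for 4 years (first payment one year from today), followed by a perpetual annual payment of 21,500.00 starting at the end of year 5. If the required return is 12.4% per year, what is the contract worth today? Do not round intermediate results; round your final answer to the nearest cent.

PV of 4-year annuity: 3,300.00 × [1 − (1+0.124)^−4] / 0.124 = 9939.39417
Perpetuity value at year 4: 21,500.00 / 0.124 = 173387.09677
PV of perpetuity: 173387.09677 / (1+0.124)^4 = 108630.43780
Total PV = 9939.39417 + 108630.43780 = 118569.83197

118569.83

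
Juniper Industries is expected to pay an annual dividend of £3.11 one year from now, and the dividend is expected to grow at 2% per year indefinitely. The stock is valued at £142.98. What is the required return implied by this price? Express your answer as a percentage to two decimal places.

P = D₁/(r − g) ⇒ r = D₁/P + g = £3.1100/£142.98 + 0.02 = 0.021751 + 0.02 = 0.041751

4.18%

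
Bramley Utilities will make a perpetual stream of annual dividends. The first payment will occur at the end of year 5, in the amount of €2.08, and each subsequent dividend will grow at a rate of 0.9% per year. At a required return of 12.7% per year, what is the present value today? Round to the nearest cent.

Value at end of year 4: C₁ / (r − g) = €2.08 / (0.127 − 0.009) = €17.6271
Discount to today: PV = €17.6271 / (1 + 0.127)^4 = €17.6271 / 1.613228 = €10.93

€10.93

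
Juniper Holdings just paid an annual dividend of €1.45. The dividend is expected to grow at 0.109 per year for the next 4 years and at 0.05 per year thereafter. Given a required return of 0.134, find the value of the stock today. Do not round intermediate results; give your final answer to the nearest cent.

€22.07

D_1 = 1.60805
D_2 = 1.78333
D_3 = 1.97771
D_4 = 2.19328
Terminal value at year 4: TV = D_4×(1+g_2)/(r−g_2) = 2.30294/0.084 = 27.41601
P_0 = D_1/(1+r)^1 + D_2/(1+r)^2 + D_3/(1+r)^3 + D_4/(1+r)^4 + TV/(1+r)^4
    = 1.41803 + 1.38677 + 1.35620 + 1.32630 + 16.57876 = 22.06606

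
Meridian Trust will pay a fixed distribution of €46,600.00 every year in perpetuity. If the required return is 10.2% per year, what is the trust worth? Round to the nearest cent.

Level perpetuity: PV = C / r = €46,600.00 / 0.102 = €456,862.75

€456862.75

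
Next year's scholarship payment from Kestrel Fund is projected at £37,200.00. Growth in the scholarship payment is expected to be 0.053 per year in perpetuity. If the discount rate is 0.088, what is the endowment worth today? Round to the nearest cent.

Growing perpetuity: P = D₁ / (r − g) = £37,200.0000 / (0.088 − 0.053) = £1,062,857.14

£1062857.14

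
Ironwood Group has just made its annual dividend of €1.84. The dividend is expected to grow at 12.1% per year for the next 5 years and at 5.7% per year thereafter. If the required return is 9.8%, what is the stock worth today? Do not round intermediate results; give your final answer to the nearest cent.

€62.41

D_1 = 2.06264
D_2 = 2.31222
D_3 = 2.59200
D_4 = 2.90563
D_5 = 3.25721
Terminal value at year 5: TV = D_5×(1+g_2)/(r−g_2) = 3.44287/0.041 = 83.97249
P_0 = D_1/(1+r)^1 + D_2/(1+r)^2 + D_3/(1+r)^3 + D_4/(1+r)^4 + D_5/(1+r)^5 + TV/(1+r)^5
    = 1.87854 + 1.91789 + 1.95807 + 1.99908 + 2.04096 + 52.61691 = 62.41145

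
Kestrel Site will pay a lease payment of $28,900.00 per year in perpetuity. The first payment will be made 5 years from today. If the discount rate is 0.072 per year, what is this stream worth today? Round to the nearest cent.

$303938.84

Value at end of year 4: C / r = $28,900.00 / 0.072 = $401,388.8889
Discount to today: PV = $401,388.8889 / (1 + 0.072)^4 = $401,388.8889 / 1.320624 = $303,938.84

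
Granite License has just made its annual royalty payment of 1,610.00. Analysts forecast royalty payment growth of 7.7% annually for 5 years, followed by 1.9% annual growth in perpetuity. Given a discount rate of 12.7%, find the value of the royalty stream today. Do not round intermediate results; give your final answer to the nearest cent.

19146.84

D_1 = 1733.97000
D_2 = 1867.48569
D_3 = 2011.28209
D_4 = 2166.15081
D_5 = 2332.94442
Terminal value at year 5: TV = D_5×(1+g_2)/(r−g_2) = 2377.27037/0.108 = 22011.76264
P_0 = D_1/(1+r)^1 + D_2/(1+r)^2 + D_3/(1+r)^3 + D_4/(1+r)^4 + D_5/(1+r)^5 + TV/(1+r)^5
    = 1538.57143 + 1470.31183 + 1405.08060 + 1342.74340 + 1283.17182 + 12106.96371 = 19146.84278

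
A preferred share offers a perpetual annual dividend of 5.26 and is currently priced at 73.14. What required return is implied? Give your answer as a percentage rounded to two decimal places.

P = C/r ⇒ r = C/P = 5.26/73.14 = 0.071917

7.19%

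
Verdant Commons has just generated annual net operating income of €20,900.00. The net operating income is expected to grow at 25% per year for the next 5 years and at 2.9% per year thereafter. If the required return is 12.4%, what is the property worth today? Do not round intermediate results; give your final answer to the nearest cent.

€530442.72

D_1 = 26125.00000
D_2 = 32656.25000
D_3 = 40820.31250
D_4 = 51025.39062
D_5 = 63781.73828
Terminal value at year 5: TV = D_5×(1+g_2)/(r−g_2) = 65631.40869/0.095 = 690856.93359
P_0 = D_1/(1+r)^1 + D_2/(1+r)^2 + D_3/(1+r)^3 + D_4/(1+r)^4 + D_5/(1+r)^5 + TV/(1+r)^5
    = 23242.88256 + 25848.40143 + 28745.99803 + 31968.41418 + 35552.06203 + 385084.96660 = 530442.72482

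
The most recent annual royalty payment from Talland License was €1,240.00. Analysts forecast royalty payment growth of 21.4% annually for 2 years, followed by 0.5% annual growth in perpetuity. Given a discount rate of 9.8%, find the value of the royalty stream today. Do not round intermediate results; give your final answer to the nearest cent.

D_1 = 1505.36000
D_2 = 1827.50704
Terminal value at year 2: TV = D_2×(1+g_2)/(r−g_2) = 1836.64458/0.093 = 19748.86640
P_0 = D_1/(1+r)^1 + D_2/(1+r)^2 + TV/(1+r)^2
    = 1371.00182 + 1515.84354 + 16380.88991 = 19267.73528

€19267.74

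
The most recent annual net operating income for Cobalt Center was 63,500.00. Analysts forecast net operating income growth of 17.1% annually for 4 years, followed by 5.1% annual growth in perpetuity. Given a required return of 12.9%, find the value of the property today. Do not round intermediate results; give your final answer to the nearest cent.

1268742.39

D_1 = 74358.50000
D_2 = 87073.80350
D_3 = 101963.42390
D_4 = 119399.16939
Terminal value at year 4: TV = D_4×(1+g_2)/(r−g_2) = 125488.52702/0.078 = 1608827.26954
P_0 = D_1/(1+r)^1 + D_2/(1+r)^2 + D_3/(1+r)^3 + D_4/(1+r)^4 + TV/(1+r)^4
    = 65862.26749 + 68312.41385 + 70853.70825 + 73489.54151 + 990224.46314 = 1268742.39425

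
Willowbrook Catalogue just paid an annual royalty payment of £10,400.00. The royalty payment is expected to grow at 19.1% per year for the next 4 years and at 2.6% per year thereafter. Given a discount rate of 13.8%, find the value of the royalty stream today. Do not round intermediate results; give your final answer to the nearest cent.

£160973.01

D_1 = 12386.40000
D_2 = 14752.20240
D_3 = 17569.87306
D_4 = 20925.71881
Terminal value at year 4: TV = D_4×(1+g_2)/(r−g_2) = 21469.78750/0.112 = 191694.53127
P_0 = D_1/(1+r)^1 + D_2/(1+r)^2 + D_3/(1+r)^3 + D_4/(1+r)^4 + TV/(1+r)^4
    = 10884.35852 + 11391.27505 + 11921.80016 + 12477.03338 + 114298.53794 = 160973.00504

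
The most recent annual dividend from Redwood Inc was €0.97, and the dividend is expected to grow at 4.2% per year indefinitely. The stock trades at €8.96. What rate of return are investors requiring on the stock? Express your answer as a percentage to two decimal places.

D₁ = €0.97 × 1.042 = €1.0107
P = D₁/(r − g) ⇒ r = D₁/P + g = €1.0107/€8.96 + 0.042 = 0.112806 + 0.042 = 0.154806

15.48%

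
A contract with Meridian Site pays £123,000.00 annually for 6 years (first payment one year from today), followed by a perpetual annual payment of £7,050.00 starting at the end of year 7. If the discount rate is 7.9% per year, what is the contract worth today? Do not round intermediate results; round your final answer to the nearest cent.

PV of 6-year annuity: £123,000.00 × [1 − (1+0.079)^−6] / 0.079 = 570343.30398
Perpetuity value at year 6: £7,050.00 / 0.079 = 89240.50633
PV of perpetuity: 89240.50633 / (1+0.079)^6 = 56550.09744
Total PV = 570343.30398 + 56550.09744 = 626893.40142

£626893.40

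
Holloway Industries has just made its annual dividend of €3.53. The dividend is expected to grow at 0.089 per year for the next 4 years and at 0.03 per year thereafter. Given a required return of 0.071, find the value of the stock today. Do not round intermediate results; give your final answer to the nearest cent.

€109.52

D_1 = 3.84417
D_2 = 4.18630
D_3 = 4.55888
D_4 = 4.96462
Terminal value at year 4: TV = D_4×(1+g_2)/(r−g_2) = 5.11356/0.041 = 124.72100
P_0 = D_1/(1+r)^1 + D_2/(1+r)^2 + D_3/(1+r)^3 + D_4/(1+r)^4 + TV/(1+r)^4
    = 3.58933 + 3.64965 + 3.71099 + 3.77336 + 94.79419 = 109.51752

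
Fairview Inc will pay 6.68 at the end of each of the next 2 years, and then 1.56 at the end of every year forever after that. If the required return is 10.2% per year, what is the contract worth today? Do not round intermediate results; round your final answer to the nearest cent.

PV of 2-year annuity: 6.68 × [1 − (1+0.102)^−2] / 0.102 = 11.56235
Perpetuity value at year 2: 1.56 / 0.102 = 15.29412
PV of perpetuity: 15.29412 / (1+0.102)^2 = 12.59393
Total PV = 11.56235 + 12.59393 = 24.15628

24.16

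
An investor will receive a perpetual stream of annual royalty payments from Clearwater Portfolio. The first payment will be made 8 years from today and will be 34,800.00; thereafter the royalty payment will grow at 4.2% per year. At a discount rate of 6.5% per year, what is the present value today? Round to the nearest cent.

Value at end of year 7: C₁ / (r − g) = 34,800.00 / (0.065 − 0.042) = 1,513,043.4783
Discount to today: PV = 1,513,043.4783 / (1 + 0.065)^7 = 1,513,043.4783 / 1.553987 = 973,652.88

973652.88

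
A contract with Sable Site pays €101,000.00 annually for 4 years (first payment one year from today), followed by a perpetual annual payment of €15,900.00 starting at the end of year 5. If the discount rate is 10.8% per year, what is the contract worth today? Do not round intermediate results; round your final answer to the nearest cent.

PV of 4-year annuity: €101,000.00 × [1 − (1+0.108)^−4] / 0.108 = 314689.77020
Perpetuity value at year 4: €15,900.00 / 0.108 = 147222.22222
PV of perpetuity: 147222.22222 / (1+0.108)^4 = 97681.95147
Total PV = 314689.77020 + 97681.95147 = 412371.72166

€412371.72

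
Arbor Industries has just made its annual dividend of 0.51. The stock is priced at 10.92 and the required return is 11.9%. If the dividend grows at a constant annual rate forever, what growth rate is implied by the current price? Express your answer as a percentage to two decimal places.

P = D₀(1+g)/(r−g) ⇒ P(r−g) = D₀(1+g) ⇒ g(P+D₀) = P·r − D₀
g = (P·r − D₀)/(P + D₀) = (10.92×0.119 − 0.51) / (10.92 + 0.51) = 0.069071

6.91%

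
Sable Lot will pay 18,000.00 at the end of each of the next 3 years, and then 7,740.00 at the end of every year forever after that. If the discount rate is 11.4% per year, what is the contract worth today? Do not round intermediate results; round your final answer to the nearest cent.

PV of 3-year annuity: 18,000.00 × [1 − (1+0.114)^−3] / 0.114 = 43682.64622
Perpetuity value at year 3: 7,740.00 / 0.114 = 67894.73684
PV of perpetuity: 67894.73684 / (1+0.114)^3 = 49111.19897
Total PV = 43682.64622 + 49111.19897 = 92793.84519

92793.85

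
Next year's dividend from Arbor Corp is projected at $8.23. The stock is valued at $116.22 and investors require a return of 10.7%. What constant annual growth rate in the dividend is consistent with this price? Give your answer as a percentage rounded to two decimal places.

P = D₁/(r−g) ⇒ g = r − D₁/P = 0.107 − $8.23/$116.22 = 0.036186

3.62%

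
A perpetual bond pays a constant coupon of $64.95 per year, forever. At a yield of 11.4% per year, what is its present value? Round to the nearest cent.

Level perpetuity: PV = C / r = $64.95 / 0.114 = $569.74

$569.74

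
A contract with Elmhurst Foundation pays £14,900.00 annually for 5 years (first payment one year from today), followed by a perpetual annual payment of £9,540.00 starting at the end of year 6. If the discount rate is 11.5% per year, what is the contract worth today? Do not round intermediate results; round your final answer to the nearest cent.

£102519.87

PV of 5-year annuity: £14,900.00 × [1 − (1+0.115)^−5] / 0.115 = 54383.17992
Perpetuity value at year 5: £9,540.00 / 0.115 = 82956.52174
PV of perpetuity: 82956.52174 / (1+0.115)^5 = 48136.68708
Total PV = 54383.17992 + 48136.68708 = 102519.86700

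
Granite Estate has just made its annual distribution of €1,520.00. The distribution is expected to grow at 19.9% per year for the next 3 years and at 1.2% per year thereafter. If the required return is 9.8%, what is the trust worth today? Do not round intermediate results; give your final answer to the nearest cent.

€28741.89

D_1 = 1822.48000
D_2 = 2185.15352
D_3 = 2619.99907
Terminal value at year 3: TV = D_3×(1+g_2)/(r−g_2) = 2651.43906/0.086 = 30830.68674
P_0 = D_1/(1+r)^1 + D_2/(1+r)^2 + D_3/(1+r)^3 + TV/(1+r)^3
    = 1659.81785 + 1812.49691 + 1979.22021 + 23290.35875 = 28741.89372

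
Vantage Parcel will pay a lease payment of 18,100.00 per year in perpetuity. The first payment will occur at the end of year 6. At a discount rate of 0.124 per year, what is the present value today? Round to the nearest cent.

Value at end of year 5: C / r = 18,100.00 / 0.124 = 145,967.7419
Discount to today: PV = 145,967.7419 / (1 + 0.124)^5 = 145,967.7419 / 1.794038 = 81,362.70

81362.70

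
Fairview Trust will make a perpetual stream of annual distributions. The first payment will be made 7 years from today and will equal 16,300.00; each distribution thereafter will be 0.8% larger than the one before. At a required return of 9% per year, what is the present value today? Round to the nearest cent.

118526.31

Value at end of year 6: C₁ / (r − g) = 16,300.00 / (0.09 − 0.008) = 198,780.4878
Discount to today: PV = 198,780.4878 / (1 + 0.09)^6 = 198,780.4878 / 1.677100 = 118,526.31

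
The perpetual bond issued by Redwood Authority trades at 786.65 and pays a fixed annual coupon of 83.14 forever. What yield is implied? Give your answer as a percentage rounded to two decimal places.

P = C/r ⇒ r = C/P = 83.14/786.65 = 0.105689

10.57%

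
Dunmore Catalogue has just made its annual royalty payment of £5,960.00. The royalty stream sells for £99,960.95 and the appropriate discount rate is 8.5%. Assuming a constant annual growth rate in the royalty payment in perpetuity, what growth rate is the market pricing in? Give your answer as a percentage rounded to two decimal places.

2.39%

P = D₀(1+g)/(r−g) ⇒ P(r−g) = D₀(1+g) ⇒ g(P+D₀) = P·r − D₀
g = (P·r − D₀)/(P + D₀) = (£99,960.95×0.085 − £5,960.00) / (£99,960.95 + £5,960.00) = 0.023949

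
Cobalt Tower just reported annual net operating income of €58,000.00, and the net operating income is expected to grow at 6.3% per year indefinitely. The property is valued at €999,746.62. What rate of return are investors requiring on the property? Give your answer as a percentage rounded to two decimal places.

12.47%

D₁ = €58,000.00 × 1.063 = €61,654.0000
P = D₁/(r − g) ⇒ r = D₁/P + g = €61,654.0000/€999,746.62 + 0.063 = 0.061670 + 0.063 = 0.124670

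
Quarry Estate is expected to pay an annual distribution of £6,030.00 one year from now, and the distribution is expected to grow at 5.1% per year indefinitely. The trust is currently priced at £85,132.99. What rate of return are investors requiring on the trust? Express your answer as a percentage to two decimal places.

12.18%

P = D₁/(r − g) ⇒ r = D₁/P + g = £6,030.0000/£85,132.99 + 0.051 = 0.070830 + 0.051 = 0.121830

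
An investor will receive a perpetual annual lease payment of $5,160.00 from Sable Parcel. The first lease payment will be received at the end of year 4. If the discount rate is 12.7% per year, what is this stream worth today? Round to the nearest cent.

Value at end of year 3: C / r = $5,160.00 / 0.127 = $40,629.9213
Discount to today: PV = $40,629.9213 / (1 + 0.127)^3 = $40,629.9213 / 1.431435 = $28,384.04

$28384.04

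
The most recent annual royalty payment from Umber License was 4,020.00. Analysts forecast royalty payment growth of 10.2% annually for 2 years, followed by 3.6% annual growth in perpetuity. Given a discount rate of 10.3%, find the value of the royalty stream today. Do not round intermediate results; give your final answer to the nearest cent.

D_1 = 4430.04000
D_2 = 4881.90408
Terminal value at year 2: TV = D_2×(1+g_2)/(r−g_2) = 5057.65263/0.067 = 75487.35264
P_0 = D_1/(1+r)^1 + D_2/(1+r)^2 + TV/(1+r)^2
    = 4016.35539 + 4012.71409 + 62047.34030 = 70076.40979

70076.41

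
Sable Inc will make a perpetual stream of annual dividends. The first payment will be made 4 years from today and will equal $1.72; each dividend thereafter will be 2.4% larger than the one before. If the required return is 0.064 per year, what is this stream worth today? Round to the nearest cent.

Value at end of year 3: C₁ / (r − g) = $1.72 / (0.064 − 0.024) = $43.0000
Discount to today: PV = $43.0000 / (1 + 0.064)^3 = $43.0000 / 1.204550 = $35.70

$35.70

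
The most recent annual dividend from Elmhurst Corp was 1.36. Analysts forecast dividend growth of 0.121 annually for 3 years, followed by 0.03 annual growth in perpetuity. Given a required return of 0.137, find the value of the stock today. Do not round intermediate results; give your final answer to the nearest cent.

D_1 = 1.52456
D_2 = 1.70903
D_3 = 1.91582
Terminal value at year 3: TV = D_3×(1+g_2)/(r−g_2) = 1.97330/0.107 = 18.44205
P_0 = D_1/(1+r)^1 + D_2/(1+r)^2 + D_3/(1+r)^3 + TV/(1+r)^3
    = 1.34086 + 1.32199 + 1.30339 + 12.54665 = 16.51290

16.51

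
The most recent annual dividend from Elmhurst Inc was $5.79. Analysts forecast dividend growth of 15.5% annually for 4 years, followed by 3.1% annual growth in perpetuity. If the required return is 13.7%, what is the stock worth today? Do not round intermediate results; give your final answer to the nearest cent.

D_1 = 6.68745
D_2 = 7.72400
D_3 = 8.92123
D_4 = 10.30402
Terminal value at year 4: TV = D_4×(1+g_2)/(r−g_2) = 10.62344/0.106 = 100.22113
P_0 = D_1/(1+r)^1 + D_2/(1+r)^2 + D_3/(1+r)^3 + D_4/(1+r)^4 + TV/(1+r)^4
    = 5.88166 + 5.97478 + 6.06936 + 6.16545 + 59.96771 = 84.05896

$84.06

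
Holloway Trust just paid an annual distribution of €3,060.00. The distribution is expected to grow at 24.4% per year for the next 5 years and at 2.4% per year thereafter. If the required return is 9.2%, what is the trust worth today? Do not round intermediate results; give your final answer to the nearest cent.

D_1 = 3806.64000
D_2 = 4735.46016
D_3 = 5890.91244
D_4 = 7328.29507
D_5 = 9116.39907
Terminal value at year 5: TV = D_5×(1+g_2)/(r−g_2) = 9335.19265/0.068 = 137282.24485
P_0 = D_1/(1+r)^1 + D_2/(1+r)^2 + D_3/(1+r)^3 + D_4/(1+r)^4 + D_5/(1+r)^5 + TV/(1+r)^5
    = 3485.93407 + 3971.15566 + 4523.91725 + 5153.62002 + 5870.97372 + 88409.95720 = 111415.55792

€111415.56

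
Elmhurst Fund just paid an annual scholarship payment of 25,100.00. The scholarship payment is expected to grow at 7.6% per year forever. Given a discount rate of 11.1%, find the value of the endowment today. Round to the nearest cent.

771645.71

D₁ = D₀ × (1 + g) = 25,100.00 × 1.076 = 27,007.6000
Growing perpetuity: P = D₁ / (r − g) = 27,007.6000 / (0.111 − 0.076) = 771,645.71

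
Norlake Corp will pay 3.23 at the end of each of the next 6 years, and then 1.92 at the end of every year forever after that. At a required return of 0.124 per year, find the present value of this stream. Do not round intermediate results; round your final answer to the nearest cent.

PV of 6-year annuity: 3.23 × [1 − (1+0.124)^−6] / 0.124 = 13.13075
Perpetuity value at year 6: 1.92 / 0.124 = 15.48387
PV of perpetuity: 15.48387 / (1+0.124)^6 = 7.67859
Total PV = 13.13075 + 7.67859 = 20.80935

20.81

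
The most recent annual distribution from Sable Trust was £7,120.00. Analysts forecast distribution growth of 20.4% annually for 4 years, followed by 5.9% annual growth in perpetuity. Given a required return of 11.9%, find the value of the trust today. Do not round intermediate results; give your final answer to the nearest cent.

£202741.52

D_1 = 8572.48000
D_2 = 10321.26592
D_3 = 12426.80417
D_4 = 14961.87222
Terminal value at year 4: TV = D_4×(1+g_2)/(r−g_2) = 15844.62268/0.06 = 264077.04465
P_0 = D_1/(1+r)^1 + D_2/(1+r)^2 + D_3/(1+r)^3 + D_4/(1+r)^4 + TV/(1+r)^4
    = 7660.84004 + 8242.76265 + 8868.88850 + 9542.57529 + 168426.45388 = 202741.52035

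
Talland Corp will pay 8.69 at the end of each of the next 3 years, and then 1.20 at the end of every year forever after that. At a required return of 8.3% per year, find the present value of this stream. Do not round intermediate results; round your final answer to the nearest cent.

33.66

PV of 3-year annuity: 8.69 × [1 − (1+0.083)^−3] / 0.083 = 22.27430
Perpetuity value at year 3: 1.20 / 0.083 = 14.45783
PV of perpetuity: 14.45783 / (1+0.083)^3 = 11.38198
Total PV = 22.27430 + 11.38198 = 33.65628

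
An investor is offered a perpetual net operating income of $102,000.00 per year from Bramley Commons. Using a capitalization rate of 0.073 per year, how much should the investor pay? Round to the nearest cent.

Level perpetuity: PV = C / r = $102,000.00 / 0.073 = $1,397,260.27

$1397260.27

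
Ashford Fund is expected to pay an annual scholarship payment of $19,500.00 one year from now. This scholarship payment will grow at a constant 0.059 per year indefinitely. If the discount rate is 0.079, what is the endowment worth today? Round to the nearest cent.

$975000.00

Growing perpetuity: P = D₁ / (r − g) = $19,500.0000 / (0.079 − 0.059) = $975,000.00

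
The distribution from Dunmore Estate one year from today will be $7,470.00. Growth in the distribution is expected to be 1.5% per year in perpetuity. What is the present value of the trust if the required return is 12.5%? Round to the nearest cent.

Growing perpetuity: P = D₁ / (r − g) = $7,470.0000 / (0.125 − 0.015) = $67,909.09

$67909.09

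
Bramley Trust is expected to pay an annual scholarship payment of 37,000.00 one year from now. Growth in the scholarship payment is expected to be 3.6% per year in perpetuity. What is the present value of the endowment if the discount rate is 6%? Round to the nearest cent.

1541666.67

Growing perpetuity: P = D₁ / (r − g) = 37,000.0000 / (0.06 − 0.036) = 1,541,666.67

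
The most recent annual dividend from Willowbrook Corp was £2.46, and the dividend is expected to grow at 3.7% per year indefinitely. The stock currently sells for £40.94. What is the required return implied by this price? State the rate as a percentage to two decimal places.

9.93%

D₁ = £2.46 × 1.037 = £2.5510
P = D₁/(r − g) ⇒ r = D₁/P + g = £2.5510/£40.94 + 0.037 = 0.062311 + 0.037 = 0.099311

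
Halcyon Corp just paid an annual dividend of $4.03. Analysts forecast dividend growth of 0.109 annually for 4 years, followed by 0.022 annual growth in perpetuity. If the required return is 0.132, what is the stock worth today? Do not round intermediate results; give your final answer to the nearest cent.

$49.81

D_1 = 4.46927
D_2 = 4.95642
D_3 = 5.49667
D_4 = 6.09581
Terminal value at year 4: TV = D_4×(1+g_2)/(r−g_2) = 6.22992/0.11 = 56.63559
P_0 = D_1/(1+r)^1 + D_2/(1+r)^2 + D_3/(1+r)^3 + D_4/(1+r)^4 + TV/(1+r)^4
    = 3.94812 + 3.86790 + 3.78931 + 3.71232 + 34.49084 = 49.80849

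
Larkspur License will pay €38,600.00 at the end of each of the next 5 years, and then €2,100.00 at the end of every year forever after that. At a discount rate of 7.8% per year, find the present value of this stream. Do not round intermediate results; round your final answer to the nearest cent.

PV of 5-year annuity: €38,600.00 × [1 − (1+0.078)^−5] / 0.078 = 154934.43454
Perpetuity value at year 5: €2,100.00 / 0.078 = 26923.07692
PV of perpetuity: 26923.07692 / (1+0.078)^5 = 18494.00147
Total PV = 154934.43454 + 18494.00147 = 173428.43601

€173428.44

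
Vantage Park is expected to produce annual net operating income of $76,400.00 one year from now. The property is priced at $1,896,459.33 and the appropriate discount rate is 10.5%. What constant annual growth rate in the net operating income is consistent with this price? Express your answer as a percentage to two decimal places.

6.47%

P = D₁/(r−g) ⇒ g = r − D₁/P = 0.105 − $76,400.00/$1,896,459.33 = 0.064714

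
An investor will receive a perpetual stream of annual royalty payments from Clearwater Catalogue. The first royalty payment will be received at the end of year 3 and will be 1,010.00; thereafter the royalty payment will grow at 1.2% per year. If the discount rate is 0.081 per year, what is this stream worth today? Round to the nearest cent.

12526.24

Value at end of year 2: C₁ / (r − g) = 1,010.00 / (0.081 − 0.012) = 14,637.6812
Discount to today: PV = 14,637.6812 / (1 + 0.081)^2 = 14,637.6812 / 1.168561 = 12,526.24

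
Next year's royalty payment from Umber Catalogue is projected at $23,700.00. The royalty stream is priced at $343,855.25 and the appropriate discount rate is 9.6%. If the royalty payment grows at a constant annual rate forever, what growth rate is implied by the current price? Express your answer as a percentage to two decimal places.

2.71%

P = D₁/(r−g) ⇒ g = r − D₁/P = 0.096 − $23,700.00/$343,855.25 = 0.027076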